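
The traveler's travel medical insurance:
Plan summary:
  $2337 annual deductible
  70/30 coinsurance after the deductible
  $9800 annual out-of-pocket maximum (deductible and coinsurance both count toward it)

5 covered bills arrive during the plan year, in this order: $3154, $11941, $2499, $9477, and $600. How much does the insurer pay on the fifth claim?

Bill 1, $3154: deductible takes $2337, $817 remains; 30% of $817 = $245.10. Traveler owes $2582.10 (running OOP $2582.10). Insurer: $3154 − $2582.10 = $571.90.
Bill 2, $11941: deductible met; 30% of $11941 = $3582.30. Traveler owes $3582.30 (running OOP $6164.40). Insurer: $11941 − $3582.30 = $8358.70.
Bill 3, $2499: 30% coinsurance on $2499 = $749.70. Cost to traveler: $749.70. OOP to date $6914.10. Insurer: $2499 − $749.70 = $1749.30.
Bill 4, $9477: 30% coinsurance on $9477 = $2843.10. Traveler owes $2843.10 (running OOP $9757.20). Plan pays $9477 − $2843.10 = $6633.90.
Bill 5, $600: 30% coinsurance on $600 = $180. OOP would hit $9937.20 > $9800, so the cap limits the traveler to $9800 − $9757.20 = $42.80. Plan pays $600 − $42.80 = $557.20.

$557.20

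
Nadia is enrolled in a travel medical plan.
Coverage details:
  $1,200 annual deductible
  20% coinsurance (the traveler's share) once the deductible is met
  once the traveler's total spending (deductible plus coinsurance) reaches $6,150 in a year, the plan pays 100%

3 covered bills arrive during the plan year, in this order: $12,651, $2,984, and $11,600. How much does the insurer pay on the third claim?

$9,537

Bill 1, $12,651: deductible takes $1,200, $11,451 remains; coinsurance $11,451 × 20% = $2,290.20. Traveler pays $3,490.20; OOP now $3,490.20. Insurer: $12,651 − $3,490.20 = $9,160.80.
Bill 2, $2,984: 20% coinsurance on $2,984 = $596.80. Cost to traveler: $596.80. OOP to date $4,087. Plan pays $2,984 − $596.80 = $2,387.20.
Bill 3, $11,600: 20% coinsurance on $11,600 = $2,320. That would push OOP to $6,407, over the $6,150 cap, so traveler pays $6,150 − $4,087 = $2,063. Plan pays $11,600 − $2,063 = $9,537.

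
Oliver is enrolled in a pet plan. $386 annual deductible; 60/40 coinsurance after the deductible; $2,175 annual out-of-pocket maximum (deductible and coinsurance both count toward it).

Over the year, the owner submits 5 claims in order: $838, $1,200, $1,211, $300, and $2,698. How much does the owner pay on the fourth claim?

Bill 1, $838: $386 finishes the deductible; $452 goes to coinsurance; owner's 40% is $180.80. Owner pays $566.80; OOP now $566.80.
Bill 2, $1,200: deductible met; 40% of $1,200 = $480. Owner pays $480; OOP now $1,046.80.
Bill 3, $1,211: 40% coinsurance on $1,211 = $484.40. Owner pays $484.40; OOP now $1,531.20.
Bill 4, $300: deductible met; 40% of $300 = $120. Owner pays $120; OOP now $1,651.20.

$120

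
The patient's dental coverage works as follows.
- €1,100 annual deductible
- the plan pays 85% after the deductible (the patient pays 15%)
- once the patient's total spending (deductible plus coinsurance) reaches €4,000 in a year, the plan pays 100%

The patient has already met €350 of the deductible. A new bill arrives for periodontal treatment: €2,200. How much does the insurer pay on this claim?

€1,232.50

Deductible still to meet: €1,100 − €350 = €750.
After the €750 deductible portion, €2,200 − €750 = €1,450 is subject to coinsurance.
15% of €1,450 = €217.50 falls to the patient.
That puts the patient's cost at €750 + €217.50 = €967.50 before any cap.
Year-to-date out-of-pocket becomes €350 + €967.50 = €1,317.50, still under the €4,000 maximum, so no cap applies.
The insurer covers the remainder: €2,200 − €967.50 = €1,232.50.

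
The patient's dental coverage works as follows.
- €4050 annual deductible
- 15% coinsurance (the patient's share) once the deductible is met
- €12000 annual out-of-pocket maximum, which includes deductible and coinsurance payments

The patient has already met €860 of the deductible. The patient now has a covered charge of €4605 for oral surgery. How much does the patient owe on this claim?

Deductible still to meet: €4050 − €860 = €3190.
The remaining €1415 (= €4605 − €3190) moves to coinsurance.
Patient's 15% share of €1415 is €212.25.
That puts the patient's cost at €3190 + €212.25 = €3402.25 before any cap.
Total out-of-pocket so far would be €860 + €3402.25 = €4262.25, below the €12000 cap — no reduction.

€3402.25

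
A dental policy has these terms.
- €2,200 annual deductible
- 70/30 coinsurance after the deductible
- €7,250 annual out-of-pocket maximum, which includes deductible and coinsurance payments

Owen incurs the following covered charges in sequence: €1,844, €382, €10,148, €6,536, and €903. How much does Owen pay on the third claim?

€3,044.40

#1 (€1,844): entire amount goes to the deductible. Cost to patient: €1,844. OOP to date €1,844.
#2 (€382): €356 to deductible, leaving €26; patient's 30% is €7.80. Cost to patient: €363.80. OOP to date €2,207.80.
#3 (€10,148): 30% coinsurance on €10,148 = €3,044.40. Patient pays €3,044.40; OOP now €5,252.20.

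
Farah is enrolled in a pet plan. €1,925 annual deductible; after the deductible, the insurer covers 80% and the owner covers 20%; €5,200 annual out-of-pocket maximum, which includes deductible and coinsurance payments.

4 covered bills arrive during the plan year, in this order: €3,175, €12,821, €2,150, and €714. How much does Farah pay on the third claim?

€430

Claim 1 — €3,175: €1,925 finishes the deductible; €1,250 goes to coinsurance; 20% of €1,250 = €250. Cost to owner: €2,175. OOP to date €2,175.
Claim 2 — €12,821: deductible met; 20% of €12,821 = €2,564.20. Owner pays €2,564.20; OOP now €4,739.20.
Claim 3 — €2,150: deductible met; 20% of €2,150 = €430. Cost to owner: €430. OOP to date €5,169.20.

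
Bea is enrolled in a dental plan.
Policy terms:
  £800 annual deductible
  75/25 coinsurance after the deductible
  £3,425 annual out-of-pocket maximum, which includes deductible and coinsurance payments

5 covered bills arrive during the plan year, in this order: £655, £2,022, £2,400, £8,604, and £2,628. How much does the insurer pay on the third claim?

£1,800

#1 (£655): entire amount goes to the deductible. Cost to patient: £655. OOP to date £655. Plan pays £655 − £655 = £0.
#2 (£2,022): £145 finishes the deductible; £1,877 goes to coinsurance; 25% of £1,877 = £469.25. Patient owes £614.25 (running OOP £1,269.25). Plan pays £2,022 − £614.25 = £1,407.75.
#3 (£2,400): deductible met; 25% of £2,400 = £600. Patient pays £600; OOP now £1,869.25. Insurer: £2,400 − £600 = £1,800.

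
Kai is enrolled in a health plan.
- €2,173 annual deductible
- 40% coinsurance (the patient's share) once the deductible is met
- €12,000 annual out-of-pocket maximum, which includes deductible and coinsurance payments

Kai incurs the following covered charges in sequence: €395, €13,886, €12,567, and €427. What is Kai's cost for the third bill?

€4,983.80

Claim 1 — €395: fully absorbed by the deductible. Cost to patient: €395. OOP to date €395.
Claim 2 — €13,886: €1,778 finishes the deductible; €12,108 goes to coinsurance; patient's 40% is €4,843.20. Cost to patient: €6,621.20. OOP to date €7,016.20.
Claim 3 — €12,567: deductible already satisfied, so patient's share is 40% × €12,567 = €5,026.80. OOP would hit €12,043 > €12,000, so the cap limits the patient to €12,000 − €7,016.20 = €4,983.80.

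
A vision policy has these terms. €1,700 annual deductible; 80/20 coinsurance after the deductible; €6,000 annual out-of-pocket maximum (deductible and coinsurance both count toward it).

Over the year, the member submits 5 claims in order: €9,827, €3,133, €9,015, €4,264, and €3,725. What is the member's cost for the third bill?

€1,803

Claim 1 (€9,827): €1,700 to deductible, leaving €8,127; member's 20% is €1,625.40. Cost to member: €3,325.40. OOP to date €3,325.40.
Claim 2 (€3,133): 20% coinsurance on €3,133 = €626.60. Member owes €626.60 (running OOP €3,952).
Claim 3 (€9,015): deductible met; 20% of €9,015 = €1,803. Member owes €1,803 (running OOP €5,755).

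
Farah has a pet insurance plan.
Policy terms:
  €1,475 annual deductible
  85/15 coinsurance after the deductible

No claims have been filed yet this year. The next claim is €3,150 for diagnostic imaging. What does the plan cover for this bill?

The full €1,475 deductible is still open; €1,475 of this bill applies to it.
The remaining €1,675 (= €3,150 − €1,475) moves to coinsurance.
Coinsurance: €1,675 × 15% = €251.25.
So the owner owes €1,475 + €251.25 = €1,726.25.
The plan picks up €3,150 − €1,726.25 = €1,423.75.

€1,423.75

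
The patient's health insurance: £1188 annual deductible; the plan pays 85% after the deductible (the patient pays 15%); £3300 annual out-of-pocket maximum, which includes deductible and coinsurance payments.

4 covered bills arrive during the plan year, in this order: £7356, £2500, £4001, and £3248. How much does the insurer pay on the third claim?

Claim 1 (£7356): deductible takes £1188, £6168 remains; 15% of £6168 = £925.20. Cost to patient: £2113.20. OOP to date £2113.20. Plan pays £7356 − £2113.20 = £5242.80.
Claim 2 (£2500): deductible already satisfied, so patient's share is 15% × £2500 = £375. Patient owes £375 (running OOP £2488.20). Insurer: £2500 − £375 = £2125.
Claim 3 (£4001): deductible already satisfied, so patient's share is 15% × £4001 = £600.15. Cost to patient: £600.15. OOP to date £3088.35. Insurer: £4001 − £600.15 = £3400.85.

£3400.85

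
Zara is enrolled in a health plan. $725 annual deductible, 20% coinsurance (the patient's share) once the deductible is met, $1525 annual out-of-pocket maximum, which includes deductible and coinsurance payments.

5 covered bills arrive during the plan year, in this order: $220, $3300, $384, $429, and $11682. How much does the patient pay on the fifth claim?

Claim 1 ($220): all of it applies to the deductible. Patient pays $220; OOP now $220.
Claim 2 ($3300): deductible takes $505, $2795 remains; 20% of $2795 = $559. Cost to patient: $1064. OOP to date $1284.
Claim 3 ($384): 20% coinsurance on $384 = $76.80. Patient owes $76.80 (running OOP $1360.80).
Claim 4 ($429): deductible already satisfied, so patient's share is 20% × $429 = $85.80. Patient owes $85.80 (running OOP $1446.60).
Claim 5 ($11682): deductible met; 20% of $11682 = $2336.40. That would push OOP to $3783, over the $1525 cap, so patient pays $1525 − $1446.60 = $78.40.

$78.40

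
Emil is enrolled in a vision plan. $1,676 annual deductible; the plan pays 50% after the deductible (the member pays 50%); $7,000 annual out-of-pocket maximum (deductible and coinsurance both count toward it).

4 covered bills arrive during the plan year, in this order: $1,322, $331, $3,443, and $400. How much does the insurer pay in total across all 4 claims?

#1 ($1,322): fully absorbed by the deductible. Member owes $1,322 (running OOP $1,322). Plan pays $1,322 − $1,322 = $0.
#2 ($331): all of it applies to the deductible. Member owes $331 (running OOP $1,653). Plan pays $331 − $331 = $0.
#3 ($3,443): $23 to deductible, leaving $3,420; 50% of $3,420 = $1,710. Cost to member: $1,733. OOP to date $3,386. Insurer: $3,443 − $1,733 = $1,710.
#4 ($400): deductible already satisfied, so member's share is 50% × $400 = $200. Member pays $200; OOP now $3,586. Plan pays $400 − $200 = $200.
Insurer total: $0 + $0 + $1,710 + $200 = $1,910.

$1,910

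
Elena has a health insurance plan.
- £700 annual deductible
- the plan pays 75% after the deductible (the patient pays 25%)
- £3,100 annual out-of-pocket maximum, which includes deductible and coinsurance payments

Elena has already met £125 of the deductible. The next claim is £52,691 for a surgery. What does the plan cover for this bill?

£125 of the £700 deductible is already met, leaving £575.
The remaining £52,116 (= £52,691 − £575) moves to coinsurance.
25% of £52,116 = £13,029 falls to the patient.
That puts the patient's cost at £575 + £13,029 = £13,604 before any cap.
That would bring total out-of-pocket to £13,729, past the £3,100 cap. The patient is capped at £3,100 − £125 = £2,975 on this claim.
Insurer pays the balance: £52,691 − £2,975 = £49,716.

£49,716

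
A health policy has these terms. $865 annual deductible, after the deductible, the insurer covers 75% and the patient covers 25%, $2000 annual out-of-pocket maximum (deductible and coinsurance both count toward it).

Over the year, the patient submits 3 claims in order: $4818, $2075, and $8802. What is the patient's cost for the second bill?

$146.75

Bill 1, $4818: $865 to deductible, leaving $3953; 25% of $3953 = $988.25. Cost to patient: $1853.25. OOP to date $1853.25.
Bill 2, $2075: 25% coinsurance on $2075 = $518.75. OOP would hit $2372 > $2000, so the cap limits the patient to $2000 − $1853.25 = $146.75.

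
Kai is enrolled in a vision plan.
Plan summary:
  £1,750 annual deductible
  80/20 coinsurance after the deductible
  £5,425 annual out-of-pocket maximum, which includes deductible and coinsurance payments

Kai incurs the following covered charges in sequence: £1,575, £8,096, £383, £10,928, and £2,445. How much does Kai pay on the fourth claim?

Claim 1 (£1,575): entire amount goes to the deductible. Member owes £1,575 (running OOP £1,575).
Claim 2 (£8,096): £175 finishes the deductible; £7,921 goes to coinsurance; 20% of £7,921 = £1,584.20. Member pays £1,759.20; OOP now £3,334.20.
Claim 3 (£383): deductible met; 20% of £383 = £76.60. Cost to member: £76.60. OOP to date £3,410.80.
Claim 4 (£10,928): deductible met; 20% of £10,928 = £2,185.60. OOP would hit £5,596.40 > £5,425, so the cap limits the member to £5,425 − £3,410.80 = £2,014.20.

£2,014.20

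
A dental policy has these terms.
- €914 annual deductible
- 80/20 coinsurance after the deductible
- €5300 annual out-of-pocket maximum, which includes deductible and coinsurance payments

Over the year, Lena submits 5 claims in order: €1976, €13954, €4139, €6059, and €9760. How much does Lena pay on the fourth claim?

€555

#1 (€1976): €914 to deductible, leaving €1062; patient's 20% is €212.40. Patient pays €1126.40; OOP now €1126.40.
#2 (€13954): deductible already satisfied, so patient's share is 20% × €13954 = €2790.80. Cost to patient: €2790.80. OOP to date €3917.20.
#3 (€4139): deductible already satisfied, so patient's share is 20% × €4139 = €827.80. Patient owes €827.80 (running OOP €4745).
#4 (€6059): deductible already satisfied, so patient's share is 20% × €6059 = €1211.80. That would push OOP to €5956.80, over the €5300 cap, so patient pays €5300 − €4745 = €555.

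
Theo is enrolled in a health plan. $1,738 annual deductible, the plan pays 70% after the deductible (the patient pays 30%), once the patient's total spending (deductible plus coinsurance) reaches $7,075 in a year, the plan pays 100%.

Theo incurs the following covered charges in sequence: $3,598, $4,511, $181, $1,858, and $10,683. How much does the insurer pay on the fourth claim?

$1,300.60

Bill 1, $3,598: deductible takes $1,738, $1,860 remains; patient's 30% is $558. Patient pays $2,296; OOP now $2,296. Plan pays $3,598 − $2,296 = $1,302.
Bill 2, $4,511: deductible met; 30% of $4,511 = $1,353.30. Patient owes $1,353.30 (running OOP $3,649.30). Plan pays $4,511 − $1,353.30 = $3,157.70.
Bill 3, $181: deductible met; 30% of $181 = $54.30. Patient pays $54.30; OOP now $3,703.60. Plan pays $181 − $54.30 = $126.70.
Bill 4, $1,858: deductible already satisfied, so patient's share is 30% × $1,858 = $557.40. Patient pays $557.40; OOP now $4,261. Insurer: $1,858 − $557.40 = $1,300.60.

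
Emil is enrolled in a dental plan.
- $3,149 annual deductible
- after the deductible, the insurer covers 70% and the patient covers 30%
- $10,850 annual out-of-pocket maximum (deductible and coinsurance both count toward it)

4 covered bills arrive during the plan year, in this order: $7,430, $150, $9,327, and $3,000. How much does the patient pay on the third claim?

Claim 1 — $7,430: $3,149 finishes the deductible; $4,281 goes to coinsurance; 30% of $4,281 = $1,284.30. Patient pays $4,433.30; OOP now $4,433.30.
Claim 2 — $150: deductible already satisfied, so patient's share is 30% × $150 = $45. Cost to patient: $45. OOP to date $4,478.30.
Claim 3 — $9,327: 30% coinsurance on $9,327 = $2,798.10. Patient owes $2,798.10 (running OOP $7,276.40).

$2,798.10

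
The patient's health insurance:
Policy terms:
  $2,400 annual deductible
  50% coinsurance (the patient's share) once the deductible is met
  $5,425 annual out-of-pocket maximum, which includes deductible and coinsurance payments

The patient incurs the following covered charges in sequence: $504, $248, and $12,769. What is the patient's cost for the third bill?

$4,673

Claim 1 — $504: fully absorbed by the deductible. Cost to patient: $504. OOP to date $504.
Claim 2 — $248: entire amount goes to the deductible. Patient pays $248; OOP now $752.
Claim 3 — $12,769: $1,648 finishes the deductible; $11,121 goes to coinsurance; patient's 50% is $5,560.50. Claim cost before the cap: $1,648 + $5,560.50 = $7,208.50. Adding that to $752 gives $7,960.50, past the $5,425 cap; patient pays only $5,425 − $752 = $4,673.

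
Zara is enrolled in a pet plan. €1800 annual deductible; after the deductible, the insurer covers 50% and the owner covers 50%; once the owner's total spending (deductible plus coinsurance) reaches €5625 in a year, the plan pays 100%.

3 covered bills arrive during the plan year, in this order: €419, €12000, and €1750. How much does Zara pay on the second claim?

#1 (€419): entire amount goes to the deductible. Cost to owner: €419. OOP to date €419.
#2 (€12000): €1381 finishes the deductible; €10619 goes to coinsurance; 50% of €10619 = €5309.50. Deductible plus coinsurance: €1381 + €5309.50 = €6690.50. That would push OOP to €7109.50, over the €5625 cap, so owner pays €5625 − €419 = €5206.

€5206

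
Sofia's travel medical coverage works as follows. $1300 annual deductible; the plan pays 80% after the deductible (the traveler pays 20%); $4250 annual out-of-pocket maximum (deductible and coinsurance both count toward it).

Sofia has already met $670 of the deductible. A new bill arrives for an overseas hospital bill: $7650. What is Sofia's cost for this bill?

$670 of the $1300 deductible is already met, leaving $630.
The remaining $7020 (= $7650 − $630) moves to coinsurance.
Coinsurance: $7020 × 20% = $1404.
So the traveler owes $630 + $1404 = $2034 before any cap.
Year-to-date out-of-pocket becomes $670 + $2034 = $2704, still under the $4250 maximum, so no cap applies.

$2034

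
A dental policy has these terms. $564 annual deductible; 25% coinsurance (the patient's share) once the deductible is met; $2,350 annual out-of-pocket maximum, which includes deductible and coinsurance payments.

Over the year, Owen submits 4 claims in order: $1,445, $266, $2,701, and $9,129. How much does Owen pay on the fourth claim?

$824

Claim 1 — $1,445: $564 finishes the deductible; $881 goes to coinsurance; coinsurance $881 × 25% = $220.25. Cost to patient: $784.25. OOP to date $784.25.
Claim 2 — $266: 25% coinsurance on $266 = $66.50. Patient owes $66.50 (running OOP $850.75).
Claim 3 — $2,701: deductible met; 25% of $2,701 = $675.25. Cost to patient: $675.25. OOP to date $1,526.
Claim 4 — $9,129: deductible already satisfied, so patient's share is 25% × $9,129 = $2,282.25. That would push OOP to $3,808.25, over the $2,350 cap, so patient pays $2,350 − $1,526 = $824.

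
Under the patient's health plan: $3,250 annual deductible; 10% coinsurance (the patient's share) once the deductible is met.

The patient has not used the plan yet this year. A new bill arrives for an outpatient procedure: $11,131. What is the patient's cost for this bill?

Deductible not yet touched, so the first $3,250 of the bill goes to the deductible.
That leaves $11,131 − $3,250 = $7,881 for coinsurance.
10% of $7,881 = $788.10 falls to the patient.
Patient responsibility: $3,250 + $788.10 = $4,038.10.

$4,038.10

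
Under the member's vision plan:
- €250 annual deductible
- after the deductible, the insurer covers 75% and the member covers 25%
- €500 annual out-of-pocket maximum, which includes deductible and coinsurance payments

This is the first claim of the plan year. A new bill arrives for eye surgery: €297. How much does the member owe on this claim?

€261.75

Nothing has been paid toward the €250 deductible, so the first €250 of this charge is applied there.
After the €250 deductible portion, €297 − €250 = €47 is subject to coinsurance.
Coinsurance: €47 × 25% = €11.75.
That puts the member's cost at €250 + €11.75 = €261.75 before any cap.
Year-to-date out-of-pocket becomes €0 + €261.75 = €261.75, still under the €500 maximum, so no cap applies.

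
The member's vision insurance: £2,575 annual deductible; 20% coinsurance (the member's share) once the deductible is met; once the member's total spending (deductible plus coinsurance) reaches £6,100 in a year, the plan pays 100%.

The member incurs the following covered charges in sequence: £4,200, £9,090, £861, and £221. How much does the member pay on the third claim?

£172.20

Bill 1, £4,200: deductible takes £2,575, £1,625 remains; 20% of £1,625 = £325. Member pays £2,900; OOP now £2,900.
Bill 2, £9,090: deductible already satisfied, so member's share is 20% × £9,090 = £1,818. Member owes £1,818 (running OOP £4,718).
Bill 3, £861: deductible met; 20% of £861 = £172.20. Cost to member: £172.20. OOP to date £4,890.20.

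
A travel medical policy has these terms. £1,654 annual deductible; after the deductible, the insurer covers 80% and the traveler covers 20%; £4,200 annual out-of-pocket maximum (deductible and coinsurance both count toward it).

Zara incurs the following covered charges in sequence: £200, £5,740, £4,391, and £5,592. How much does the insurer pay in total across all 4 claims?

Claim 1 (£200): fully absorbed by the deductible. Traveler pays £200; OOP now £200. Insurer: £200 − £200 = £0.
Claim 2 (£5,740): £1,454 finishes the deductible; £4,286 goes to coinsurance; 20% of £4,286 = £857.20. Traveler owes £2,311.20 (running OOP £2,511.20). Insurer: £5,740 − £2,311.20 = £3,428.80.
Claim 3 (£4,391): deductible already satisfied, so traveler's share is 20% × £4,391 = £878.20. Traveler pays £878.20; OOP now £3,389.40. Insurer: £4,391 − £878.20 = £3,512.80.
Claim 4 (£5,592): deductible already satisfied, so traveler's share is 20% × £5,592 = £1,118.40. That would push OOP to £4,507.80, over the £4,200 cap, so traveler pays £4,200 − £3,389.40 = £810.60. Plan pays £5,592 − £810.60 = £4,781.40.
Insurer total = bills − traveler's total = £15,923 − £4,200 = £11,723.

£11,723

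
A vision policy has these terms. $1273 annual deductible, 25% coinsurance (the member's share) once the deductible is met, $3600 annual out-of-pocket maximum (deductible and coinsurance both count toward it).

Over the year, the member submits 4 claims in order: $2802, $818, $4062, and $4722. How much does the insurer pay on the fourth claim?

$3997.25

Claim 1 — $2802: deductible takes $1273, $1529 remains; 25% of $1529 = $382.25. Member pays $1655.25; OOP now $1655.25. Insurer: $2802 − $1655.25 = $1146.75.
Claim 2 — $818: deductible met; 25% of $818 = $204.50. Cost to member: $204.50. OOP to date $1859.75. Insurer: $818 − $204.50 = $613.50.
Claim 3 — $4062: deductible met; 25% of $4062 = $1015.50. Cost to member: $1015.50. OOP to date $2875.25. Insurer: $4062 − $1015.50 = $3046.50.
Claim 4 — $4722: deductible already satisfied, so member's share is 25% × $4722 = $1180.50. Adding that to $2875.25 gives $4055.75, past the $3600 cap; member pays only $3600 − $2875.25 = $724.75. Insurer: $4722 − $724.75 = $3997.25.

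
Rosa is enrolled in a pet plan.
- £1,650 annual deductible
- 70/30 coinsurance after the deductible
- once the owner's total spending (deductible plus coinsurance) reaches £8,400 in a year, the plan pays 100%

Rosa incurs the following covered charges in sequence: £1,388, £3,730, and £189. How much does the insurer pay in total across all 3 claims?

Claim 1 (£1,388): entire amount goes to the deductible. Cost to owner: £1,388. OOP to date £1,388. Plan pays £1,388 − £1,388 = £0.
Claim 2 (£3,730): deductible takes £262, £3,468 remains; owner's 30% is £1,040.40. Cost to owner: £1,302.40. OOP to date £2,690.40. Insurer: £3,730 − £1,302.40 = £2,427.60.
Claim 3 (£189): 30% coinsurance on £189 = £56.70. Owner pays £56.70; OOP now £2,747.10. Insurer: £189 − £56.70 = £132.30.
Insurer total = bills − owner's total = £5,307 − £2,747.10 = £2,559.90.

£2,559.90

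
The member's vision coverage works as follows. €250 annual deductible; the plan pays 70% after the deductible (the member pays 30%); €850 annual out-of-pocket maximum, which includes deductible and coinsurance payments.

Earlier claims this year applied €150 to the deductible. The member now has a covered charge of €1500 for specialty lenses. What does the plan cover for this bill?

€980

€150 of the €250 deductible is already met, leaving €100.
After the €100 deductible portion, €1500 − €100 = €1400 is subject to coinsurance.
Member's 30% share of €1400 is €420.
So the member owes €100 + €420 = €520 before any cap.
Year-to-date out-of-pocket becomes €150 + €520 = €670, still under the €850 maximum, so no cap applies.
Insurer pays the balance: €1500 − €520 = €980.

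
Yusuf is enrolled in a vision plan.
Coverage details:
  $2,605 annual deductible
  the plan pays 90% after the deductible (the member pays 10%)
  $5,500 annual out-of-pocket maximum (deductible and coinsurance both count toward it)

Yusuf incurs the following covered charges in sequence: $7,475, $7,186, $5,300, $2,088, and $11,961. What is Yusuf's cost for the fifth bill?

Claim 1 ($7,475): $2,605 finishes the deductible; $4,870 goes to coinsurance; 10% of $4,870 = $487. Member owes $3,092 (running OOP $3,092).
Claim 2 ($7,186): 10% coinsurance on $7,186 = $718.60. Member owes $718.60 (running OOP $3,810.60).
Claim 3 ($5,300): 10% coinsurance on $5,300 = $530. Member pays $530; OOP now $4,340.60.
Claim 4 ($2,088): 10% coinsurance on $2,088 = $208.80. Cost to member: $208.80. OOP to date $4,549.40.
Claim 5 ($11,961): deductible already satisfied, so member's share is 10% × $11,961 = $1,196.10. Adding that to $4,549.40 gives $5,745.50, past the $5,500 cap; member pays only $5,500 − $4,549.40 = $950.60.

$950.60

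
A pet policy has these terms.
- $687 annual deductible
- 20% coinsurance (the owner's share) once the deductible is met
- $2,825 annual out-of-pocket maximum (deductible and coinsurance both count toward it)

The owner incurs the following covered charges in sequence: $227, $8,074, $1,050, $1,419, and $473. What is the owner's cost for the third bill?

$210

Claim 1 — $227: entire amount goes to the deductible. Owner owes $227 (running OOP $227).
Claim 2 — $8,074: deductible takes $460, $7,614 remains; coinsurance $7,614 × 20% = $1,522.80. Owner owes $1,982.80 (running OOP $2,209.80).
Claim 3 — $1,050: deductible met; 20% of $1,050 = $210. Cost to owner: $210. OOP to date $2,419.80.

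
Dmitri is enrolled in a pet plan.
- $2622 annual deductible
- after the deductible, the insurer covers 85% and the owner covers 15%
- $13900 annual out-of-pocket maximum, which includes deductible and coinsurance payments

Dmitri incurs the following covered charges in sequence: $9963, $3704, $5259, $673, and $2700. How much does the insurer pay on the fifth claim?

Bill 1, $9963: $2622 finishes the deductible; $7341 goes to coinsurance; coinsurance $7341 × 15% = $1101.15. Owner pays $3723.15; OOP now $3723.15. Insurer: $9963 − $3723.15 = $6239.85.
Bill 2, $3704: deductible met; 15% of $3704 = $555.60. Owner pays $555.60; OOP now $4278.75. Plan pays $3704 − $555.60 = $3148.40.
Bill 3, $5259: deductible already satisfied, so owner's share is 15% × $5259 = $788.85. Owner pays $788.85; OOP now $5067.60. Insurer: $5259 − $788.85 = $4470.15.
Bill 4, $673: deductible already satisfied, so owner's share is 15% × $673 = $100.95. Cost to owner: $100.95. OOP to date $5168.55. Plan pays $673 − $100.95 = $572.05.
Bill 5, $2700: 15% coinsurance on $2700 = $405. Owner pays $405; OOP now $5573.55. Insurer: $2700 − $405 = $2295.

$2295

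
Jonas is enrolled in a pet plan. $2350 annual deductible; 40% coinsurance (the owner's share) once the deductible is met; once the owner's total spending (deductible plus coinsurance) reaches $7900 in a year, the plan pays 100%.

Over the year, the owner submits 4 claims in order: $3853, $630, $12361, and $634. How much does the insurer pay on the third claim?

#1 ($3853): $2350 finishes the deductible; $1503 goes to coinsurance; owner's 40% is $601.20. Owner pays $2951.20; OOP now $2951.20. Plan pays $3853 − $2951.20 = $901.80.
#2 ($630): deductible met; 40% of $630 = $252. Cost to owner: $252. OOP to date $3203.20. Insurer: $630 − $252 = $378.
#3 ($12361): 40% coinsurance on $12361 = $4944.40. That would push OOP to $8147.60, over the $7900 cap, so owner pays $7900 − $3203.20 = $4696.80. Plan pays $12361 − $4696.80 = $7664.20.

$7664.20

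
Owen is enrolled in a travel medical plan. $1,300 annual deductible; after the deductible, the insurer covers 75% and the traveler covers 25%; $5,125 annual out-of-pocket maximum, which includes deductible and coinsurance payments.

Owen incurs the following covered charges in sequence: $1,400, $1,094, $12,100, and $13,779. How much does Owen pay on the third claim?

Claim 1 — $1,400: $1,300 to deductible, leaving $100; traveler's 25% is $25. Cost to traveler: $1,325. OOP to date $1,325.
Claim 2 — $1,094: deductible met; 25% of $1,094 = $273.50. Cost to traveler: $273.50. OOP to date $1,598.50.
Claim 3 — $12,100: 25% coinsurance on $12,100 = $3,025. Traveler owes $3,025 (running OOP $4,623.50).

$3,025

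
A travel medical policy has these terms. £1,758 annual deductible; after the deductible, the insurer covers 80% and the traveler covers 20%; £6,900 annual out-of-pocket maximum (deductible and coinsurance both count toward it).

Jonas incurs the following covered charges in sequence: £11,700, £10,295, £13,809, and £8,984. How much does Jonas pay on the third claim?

£1,094.60

#1 (£11,700): £1,758 to deductible, leaving £9,942; 20% of £9,942 = £1,988.40. Cost to traveler: £3,746.40. OOP to date £3,746.40.
#2 (£10,295): deductible already satisfied, so traveler's share is 20% × £10,295 = £2,059. Traveler owes £2,059 (running OOP £5,805.40).
#3 (£13,809): 20% coinsurance on £13,809 = £2,761.80. That would push OOP to £8,567.20, over the £6,900 cap, so traveler pays £6,900 − £5,805.40 = £1,094.60.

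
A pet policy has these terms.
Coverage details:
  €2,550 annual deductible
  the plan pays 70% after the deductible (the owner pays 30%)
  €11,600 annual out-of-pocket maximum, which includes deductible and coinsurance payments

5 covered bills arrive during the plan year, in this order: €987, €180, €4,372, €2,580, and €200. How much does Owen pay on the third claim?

#1 (€987): entire amount goes to the deductible. Owner pays €987; OOP now €987.
#2 (€180): all of it applies to the deductible. Owner pays €180; OOP now €1,167.
#3 (€4,372): deductible takes €1,383, €2,989 remains; owner's 30% is €896.70. Owner owes €2,279.70 (running OOP €3,446.70).

€2,279.70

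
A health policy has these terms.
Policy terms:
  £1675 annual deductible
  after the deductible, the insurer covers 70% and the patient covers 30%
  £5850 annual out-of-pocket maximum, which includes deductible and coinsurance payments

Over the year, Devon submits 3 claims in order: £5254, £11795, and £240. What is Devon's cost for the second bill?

£3101.30

Claim 1 (£5254): £1675 to deductible, leaving £3579; 30% of £3579 = £1073.70. Cost to patient: £2748.70. OOP to date £2748.70.
Claim 2 (£11795): deductible already satisfied, so patient's share is 30% × £11795 = £3538.50. OOP would hit £6287.20 > £5850, so the cap limits the patient to £5850 − £2748.70 = £3101.30.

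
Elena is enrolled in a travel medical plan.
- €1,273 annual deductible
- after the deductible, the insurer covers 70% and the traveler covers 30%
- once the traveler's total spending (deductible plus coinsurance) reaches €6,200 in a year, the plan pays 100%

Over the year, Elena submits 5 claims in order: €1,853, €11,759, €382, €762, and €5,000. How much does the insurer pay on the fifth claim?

Bill 1, €1,853: €1,273 to deductible, leaving €580; 30% of €580 = €174. Traveler owes €1,447 (running OOP €1,447). Plan pays €1,853 − €1,447 = €406.
Bill 2, €11,759: deductible already satisfied, so traveler's share is 30% × €11,759 = €3,527.70. Cost to traveler: €3,527.70. OOP to date €4,974.70. Plan pays €11,759 − €3,527.70 = €8,231.30.
Bill 3, €382: deductible met; 30% of €382 = €114.60. Cost to traveler: €114.60. OOP to date €5,089.30. Plan pays €382 − €114.60 = €267.40.
Bill 4, €762: 30% coinsurance on €762 = €228.60. Traveler owes €228.60 (running OOP €5,317.90). Plan pays €762 − €228.60 = €533.40.
Bill 5, €5,000: 30% coinsurance on €5,000 = €1,500. Adding that to €5,317.90 gives €6,817.90, past the €6,200 cap; traveler pays only €6,200 − €5,317.90 = €882.10. Insurer: €5,000 − €882.10 = €4,117.90.

€4,117.90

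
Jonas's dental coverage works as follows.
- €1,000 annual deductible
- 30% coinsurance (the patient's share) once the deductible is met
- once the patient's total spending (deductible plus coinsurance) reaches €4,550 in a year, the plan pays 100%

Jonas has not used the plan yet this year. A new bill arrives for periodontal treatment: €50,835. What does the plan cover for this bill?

€46,285

The full €1,000 deductible is still open; €1,000 of this bill applies to it.
After the €1,000 deductible portion, €50,835 − €1,000 = €49,835 is subject to coinsurance.
30% of €49,835 = €14,950.50 falls to the patient.
That puts the patient's cost at €1,000 + €14,950.50 = €15,950.50 before any cap.
That would bring total out-of-pocket to €15,950.50, past the €4,550 cap. The patient is capped at €4,550 − €0 = €4,550 on this claim.
The plan picks up €50,835 − €4,550 = €46,285.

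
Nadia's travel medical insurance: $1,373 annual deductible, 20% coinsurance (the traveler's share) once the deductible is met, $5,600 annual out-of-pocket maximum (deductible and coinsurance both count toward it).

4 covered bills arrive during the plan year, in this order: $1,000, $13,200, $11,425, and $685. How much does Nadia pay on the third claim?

#1 ($1,000): fully absorbed by the deductible. Cost to traveler: $1,000. OOP to date $1,000.
#2 ($13,200): deductible takes $373, $12,827 remains; coinsurance $12,827 × 20% = $2,565.40. Traveler pays $2,938.40; OOP now $3,938.40.
#3 ($11,425): 20% coinsurance on $11,425 = $2,285. Adding that to $3,938.40 gives $6,223.40, past the $5,600 cap; traveler pays only $5,600 − $3,938.40 = $1,661.60.

$1,661.60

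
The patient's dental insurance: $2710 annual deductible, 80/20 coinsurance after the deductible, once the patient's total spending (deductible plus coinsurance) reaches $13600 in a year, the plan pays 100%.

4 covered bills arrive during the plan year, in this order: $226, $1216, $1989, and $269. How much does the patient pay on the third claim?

Bill 1, $226: all of it applies to the deductible. Patient pays $226; OOP now $226.
Bill 2, $1216: fully absorbed by the deductible. Patient pays $1216; OOP now $1442.
Bill 3, $1989: $1268 to deductible, leaving $721; 20% of $721 = $144.20. Patient owes $1412.20 (running OOP $2854.20).

$1412.20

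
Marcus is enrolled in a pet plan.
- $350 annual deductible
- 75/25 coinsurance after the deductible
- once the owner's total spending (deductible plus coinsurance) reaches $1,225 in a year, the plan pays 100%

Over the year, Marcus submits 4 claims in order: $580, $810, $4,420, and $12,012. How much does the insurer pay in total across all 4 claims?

Claim 1 ($580): $350 to deductible, leaving $230; owner's 25% is $57.50. Owner owes $407.50 (running OOP $407.50). Insurer: $580 − $407.50 = $172.50.
Claim 2 ($810): deductible already satisfied, so owner's share is 25% × $810 = $202.50. Owner owes $202.50 (running OOP $610). Plan pays $810 − $202.50 = $607.50.
Claim 3 ($4,420): 25% coinsurance on $4,420 = $1,105. OOP would hit $1,715 > $1,225, so the cap limits the owner to $1,225 − $610 = $615. Plan pays $4,420 − $615 = $3,805.
Claim 4 ($12,012): 25% coinsurance on $12,012 = $3,003. Adding that to $1,225 gives $4,228, past the $1,225 cap; owner pays only $1,225 − $1,225 = $0. Insurer: $12,012 − $0 = $12,012.
Insurer total = bills − owner's total = $17,822 − $1,225 = $16,597.

$16,597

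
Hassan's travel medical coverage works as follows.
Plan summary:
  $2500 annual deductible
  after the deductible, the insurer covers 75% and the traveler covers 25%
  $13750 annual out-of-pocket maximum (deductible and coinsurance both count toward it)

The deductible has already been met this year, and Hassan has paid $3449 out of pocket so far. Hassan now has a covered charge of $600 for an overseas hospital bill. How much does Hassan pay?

$150

The deductible is already satisfied, so the full bill goes to coinsurance.
Traveler's 25% share of $600 is $150.
Cumulative spending $3449 + $150 = $3599 stays under the $13750 maximum.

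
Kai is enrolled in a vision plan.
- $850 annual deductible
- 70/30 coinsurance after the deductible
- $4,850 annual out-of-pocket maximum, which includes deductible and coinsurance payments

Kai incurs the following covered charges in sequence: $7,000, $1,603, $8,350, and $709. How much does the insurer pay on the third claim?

$6,675.90

#1 ($7,000): $850 finishes the deductible; $6,150 goes to coinsurance; member's 30% is $1,845. Member pays $2,695; OOP now $2,695. Plan pays $7,000 − $2,695 = $4,305.
#2 ($1,603): 30% coinsurance on $1,603 = $480.90. Cost to member: $480.90. OOP to date $3,175.90. Insurer: $1,603 − $480.90 = $1,122.10.
#3 ($8,350): 30% coinsurance on $8,350 = $2,505. Adding that to $3,175.90 gives $5,680.90, past the $4,850 cap; member pays only $4,850 − $3,175.90 = $1,674.10. Plan pays $8,350 − $1,674.10 = $6,675.90.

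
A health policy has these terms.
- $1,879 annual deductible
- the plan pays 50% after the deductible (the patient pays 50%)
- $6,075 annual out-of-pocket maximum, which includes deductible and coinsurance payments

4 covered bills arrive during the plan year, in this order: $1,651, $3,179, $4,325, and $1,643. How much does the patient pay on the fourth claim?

$558

Bill 1, $1,651: fully absorbed by the deductible. Patient owes $1,651 (running OOP $1,651).
Bill 2, $3,179: $228 finishes the deductible; $2,951 goes to coinsurance; patient's 50% is $1,475.50. Patient owes $1,703.50 (running OOP $3,354.50).
Bill 3, $4,325: 50% coinsurance on $4,325 = $2,162.50. Patient pays $2,162.50; OOP now $5,517.
Bill 4, $1,643: deductible already satisfied, so patient's share is 50% × $1,643 = $821.50. OOP would hit $6,338.50 > $6,075, so the cap limits the patient to $6,075 − $5,517 = $558.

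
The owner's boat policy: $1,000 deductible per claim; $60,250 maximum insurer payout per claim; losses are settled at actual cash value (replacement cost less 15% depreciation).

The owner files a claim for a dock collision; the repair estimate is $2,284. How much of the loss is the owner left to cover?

Depreciate 15%: the covered value is $2,284 × 0.85 = $1,941.40.
Less the $1,000 deductible: $1,941.40 − $1,000 = $941.40.
$941.40 is within the $60,250 limit, so the insurer pays $941.40.
Out of pocket: $2,284 − $941.40 = $1,342.60.

$1,342.60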